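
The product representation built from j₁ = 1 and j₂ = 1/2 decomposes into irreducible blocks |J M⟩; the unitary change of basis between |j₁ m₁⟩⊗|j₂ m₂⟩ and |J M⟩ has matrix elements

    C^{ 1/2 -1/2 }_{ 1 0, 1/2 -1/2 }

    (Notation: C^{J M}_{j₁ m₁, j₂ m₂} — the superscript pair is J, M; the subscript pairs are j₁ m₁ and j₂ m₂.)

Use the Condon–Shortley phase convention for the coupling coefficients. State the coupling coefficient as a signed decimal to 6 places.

+√(1/3) = +0.577350

√[2·1!1!0!/3! · 1!1!0!1!0!1!] = √(1/3)
  +(−1)^0/∏(0,1,1,0,0,0)! = 1  (running 1)
⟨..|..⟩ = √(1/3)·(1) = +0.577350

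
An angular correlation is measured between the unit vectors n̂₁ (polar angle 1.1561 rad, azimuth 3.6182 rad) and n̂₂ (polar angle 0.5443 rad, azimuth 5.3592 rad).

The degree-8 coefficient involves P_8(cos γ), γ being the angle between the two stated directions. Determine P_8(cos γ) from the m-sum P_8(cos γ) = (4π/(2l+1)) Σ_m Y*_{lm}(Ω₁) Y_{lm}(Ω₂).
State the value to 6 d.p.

-0.181008

Summing Y*_{l m}(θ₁,φ₁)·Y_{l m}(θ₂,φ₂) over m ∈ [−8, 8]; prefactor 4π/(2·8+1) = 0.739198:
  term(m=-8) = 0.00014 - 0.00066j   from Y*(Ω₁)=-0.19871 - 0.15784j, Y(Ω₂)=0.00119 + 0.00238j
  term(m=-7) = 0.00731 + 0.00291j   from Y*(Ω₁)=0.43843 + 0.08644j, Y(Ω₂)=0.01731 + 0.00323j
  term(m=-6) = -0.01201 + 0.01960j   from Y*(Ω₁)=-0.30497 + 0.08834j, Y(Ω₂)=0.05351 - 0.04878j
  term(m=-5) = 0.01847 + 0.01619j   from Y*(Ω₁)=-0.08627 + 0.08176j, Y(Ω₂)=-0.01908 - 0.20574j
  term(m=-4) = -0.11356 + 0.09198j   from Y*(Ω₁)=0.11788 - 0.33794j, Y(Ω₂)=-0.34715 - 0.21493j
  term(m=-3) = -0.01283 - 0.02291j   from Y*(Ω₁)=0.00732 + 0.05156j, Y(Ω₂)=-0.47026 + 0.18220j
  term(m=-2) = -0.06911 + 0.02448j   from Y*(Ω₁)=0.18780 + 0.26441j, Y(Ω₂)=-0.06186 + 0.21743j
  term(m=-1) = 0.00626 + 0.03644j   from Y*(Ω₁)=-0.10558 - 0.05451j, Y(Ω₂)=-0.18751 - 0.24830j
  term(m=+0) = 0.10578 + 0.00000j   from Y*(Ω₁)=-0.30746 + 0.00000j, Y(Ω₂)=-0.34406 + 0.00000j
  term(m=+1) = 0.00626 - 0.03644j   from Y*(Ω₁)=0.10558 - 0.05451j, Y(Ω₂)=0.18751 - 0.24830j
  term(m=+2) = -0.06911 - 0.02448j   from Y*(Ω₁)=0.18780 - 0.26441j, Y(Ω₂)=-0.06186 - 0.21743j
  term(m=+3) = -0.01283 + 0.02291j   from Y*(Ω₁)=-0.00732 + 0.05156j, Y(Ω₂)=0.47026 + 0.18220j
  term(m=+4) = -0.11356 - 0.09198j   from Y*(Ω₁)=0.11788 + 0.33794j, Y(Ω₂)=-0.34715 + 0.21493j
  term(m=+5) = 0.01847 - 0.01619j   from Y*(Ω₁)=0.08627 + 0.08176j, Y(Ω₂)=0.01908 - 0.20574j
  term(m=+6) = -0.01201 - 0.01960j   from Y*(Ω₁)=-0.30497 - 0.08834j, Y(Ω₂)=0.05351 + 0.04878j
  term(m=+7) = 0.00731 - 0.00291j   from Y*(Ω₁)=-0.43843 + 0.08644j, Y(Ω₂)=-0.01731 + 0.00323j
  term(m=+8) = 0.00014 + 0.00066j   from Y*(Ω₁)=-0.19871 + 0.15784j, Y(Ω₂)=0.00119 - 0.00238j
Σ over m = -0.24487 - 0.00000j; ×(4π/17) → -0.18101 - 0.00000j. Real part: -0.181008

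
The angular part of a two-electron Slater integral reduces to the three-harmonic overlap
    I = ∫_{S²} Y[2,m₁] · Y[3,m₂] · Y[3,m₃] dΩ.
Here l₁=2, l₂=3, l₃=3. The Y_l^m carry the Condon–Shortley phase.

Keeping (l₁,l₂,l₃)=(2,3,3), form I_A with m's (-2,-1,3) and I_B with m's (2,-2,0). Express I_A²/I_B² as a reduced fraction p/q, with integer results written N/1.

Shared (l₁,l₂,l₃)=(2,3,3): N and (l;000)² cancel in I_A²/I_B².
A: Δ = 2!·2!·4!/9! = 1/3780; Racah Σ t=2..2: t=2:+1/96 = 1/96; ⇒ 3j(2 3 3; -2 -1 3)² = 1/42, sgn +1
B: Δ = 2!·2!·4!/9! = 1/3780; Racah Σ t=0..0: t=0:+1/24 = 1/24; ⇒ 3j(2 3 3; 2 -2 0)² = 1/21, sgn -1
I_A²/I_B² = (1/42)/(1/21) = 1/2

1/2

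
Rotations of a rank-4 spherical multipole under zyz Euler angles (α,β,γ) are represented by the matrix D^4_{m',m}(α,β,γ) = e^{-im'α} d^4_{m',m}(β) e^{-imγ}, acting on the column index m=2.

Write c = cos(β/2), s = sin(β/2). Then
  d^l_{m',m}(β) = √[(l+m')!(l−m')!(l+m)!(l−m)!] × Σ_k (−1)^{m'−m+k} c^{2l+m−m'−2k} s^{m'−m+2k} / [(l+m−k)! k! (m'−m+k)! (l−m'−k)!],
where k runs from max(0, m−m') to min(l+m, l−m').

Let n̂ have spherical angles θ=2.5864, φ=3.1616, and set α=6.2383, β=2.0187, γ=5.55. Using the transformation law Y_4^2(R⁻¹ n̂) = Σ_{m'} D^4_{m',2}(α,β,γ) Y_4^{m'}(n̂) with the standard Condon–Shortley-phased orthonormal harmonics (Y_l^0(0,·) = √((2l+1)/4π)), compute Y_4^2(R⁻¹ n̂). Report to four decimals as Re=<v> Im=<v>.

Re=-0.0525 Im=-0.3001

Need the full column D^4_{m',2} for m'=−4..4 at α=6.2383, β=2.0187, γ=5.5500.
cos(β/2)=0.532411, sin(β/2)=0.846486
d^4_{-4,2}: single k=6 term ⇒ +0.551813;  D = +0.154599+0.529713i
d^4_{-3,2}: k∈[5..6] ⇒ +0.736250 -0.620368 = +0.115882;  D = +0.027442+0.112586i
d^4_{-2,2}: k∈[4..6] ⇒ +0.618812 -1.251394 +0.263608 = -0.368974;  D = -0.071204-0.362039i
d^4_{-1,2}: k∈[3..5] ⇒ +0.366952 -1.391381 +0.703431 = -0.320998;  D = -0.047751-0.317427i
d^4_{0,2}: k∈[2..4] ⇒ +0.154826 -1.043656 +0.989313 = +0.100483;  D = +0.010474+0.099936i
d^4_{1,2}: k∈[1..3] ⇒ +0.043550 -0.550428 +0.927588 = +0.420709;  D = +0.025034+0.419963i
d^4_{2,2}: k∈[0..2] ⇒ +0.006456 -0.195841 +0.618812 = +0.429427;  D = +0.006293+0.429381i
d^4_{3,2}: k∈[0..1] ⇒ -0.038407 +0.291259 = +0.252852;  D = -0.007643+0.252737i
d^4_{4,2}: single k=0 term ⇒ +0.086358;  D = -0.006481+0.086114i
Y_4^{m'}(θ=2.5864,φ=3.1616) and Σ D·Y over m':
  (+0.1546+0.5297i)·(+0.0341-0.0027i)  (+0.0274+0.1126i)·(+0.1555-0.0093i)  (-0.0712-0.3620i)·(+0.3766-0.0151i)  (-0.0478-0.3174i)·(+0.4354-0.0087i)  (+0.0105+0.0999i)·(-0.0436+0.0000i)  (+0.0250+0.4200i)·(-0.4354-0.0087i)  (+0.0063+0.4294i)·(+0.3766+0.0151i)  (-0.0076+0.2527i)·(-0.1555-0.0093i)  (-0.0065+0.0861i)·(+0.0341+0.0027i)
Y_4^2(R⁻¹ n̂) = -0.052508-0.300145i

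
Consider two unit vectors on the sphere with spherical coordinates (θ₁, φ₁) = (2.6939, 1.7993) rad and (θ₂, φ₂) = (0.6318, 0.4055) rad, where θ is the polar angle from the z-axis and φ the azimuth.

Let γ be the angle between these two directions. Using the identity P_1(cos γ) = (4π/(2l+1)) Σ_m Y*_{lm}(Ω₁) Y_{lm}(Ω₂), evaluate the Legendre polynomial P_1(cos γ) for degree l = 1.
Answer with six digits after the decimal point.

Expand P_1 via completeness: Σ_{m} conj(Y_{1,m}) at Ω₁ times Y_{1,m} at Ω₂ —
  [-1]  conj(Y_{1,-1})(Ω₁) = -0.03388 + 0.14567j ; Y_{1,-1}(Ω₂) = 0.18750 - 0.08049j ; Δ = 0.00537 + 0.03004j
  [+0]  conj(Y_{1,0})(Ω₁) = -0.44045 + 0.00000j ; Y_{1,0}(Ω₂) = 0.39429 + 0.00000j ; Δ = -0.17366 + 0.00000j
  [+1]  conj(Y_{1,1})(Ω₁) = 0.03388 + 0.14567j ; Y_{1,1}(Ω₂) = -0.18750 - 0.08049j ; Δ = 0.00537 - 0.03004j
Σ over m = -0.16292 + 0.00000j; ×(4π/3) → -0.68242 + 0.00000j. Real part: -0.682423

-0.682423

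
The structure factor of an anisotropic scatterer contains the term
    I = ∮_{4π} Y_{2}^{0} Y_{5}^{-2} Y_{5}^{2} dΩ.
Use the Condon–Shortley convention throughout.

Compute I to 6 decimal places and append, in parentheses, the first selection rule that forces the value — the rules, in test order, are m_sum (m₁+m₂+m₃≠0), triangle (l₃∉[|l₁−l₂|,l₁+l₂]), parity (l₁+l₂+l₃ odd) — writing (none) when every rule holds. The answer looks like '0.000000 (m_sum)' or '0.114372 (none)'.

0.097044 (none)

Checks pass: Σm=0; 12 even; l₃=5∈[3,7].
(2·2+1)(2·5+1)(2·5+1) = 605
Δ: 2! 2! 8! / 13! → 1/38610
sum: t=0:+1/2880 t=1:−1/576 t=2:+1/2880 = -1/960
3j²(2 5 5; 0 0 0) = Δ·Π!·Σ² = 10/429  (sign +1)
sum: t=0:+1/2880 t=1:−1/1440 t=2:+1/20160 = -1/3360
3j²(2 5 5; 0 -2 2) = Δ·Π!·Σ² = 6/715  (sign +1)
combine: 4πI² = 605·10/429·6/715 = 20/169
take √, sign +1: I = 0.09704356
No selection rule forces the value: the integral is nonzero (none).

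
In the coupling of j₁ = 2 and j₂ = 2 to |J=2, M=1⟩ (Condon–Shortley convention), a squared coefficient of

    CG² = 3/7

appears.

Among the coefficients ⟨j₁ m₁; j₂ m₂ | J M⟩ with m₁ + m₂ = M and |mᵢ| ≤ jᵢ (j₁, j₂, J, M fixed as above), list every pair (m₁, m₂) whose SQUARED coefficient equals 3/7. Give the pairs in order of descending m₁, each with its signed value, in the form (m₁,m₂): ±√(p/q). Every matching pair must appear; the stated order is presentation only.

(2,-1): +√(3/7); (-1,2): +√(3/7)

Admissible pairs with m₁+m₂ = M = 1: (-1,2), (0,1), (1,0), (2,-1)
  (m₁,m₂)=(2,-1): CG² = 3/7, CG = +√(3/7)   ← matches the target
  (m₁,m₂)=(1,0): CG² = 1/14, CG = −√(1/14)
  (m₁,m₂)=(0,1): CG² = 1/14, CG = −√(1/14)
  (m₁,m₂)=(-1,2): CG² = 3/7, CG = +√(3/7)   ← matches the target
Pairs with CG² = 3/7: (2,-1): +√(3/7); (-1,2): +√(3/7)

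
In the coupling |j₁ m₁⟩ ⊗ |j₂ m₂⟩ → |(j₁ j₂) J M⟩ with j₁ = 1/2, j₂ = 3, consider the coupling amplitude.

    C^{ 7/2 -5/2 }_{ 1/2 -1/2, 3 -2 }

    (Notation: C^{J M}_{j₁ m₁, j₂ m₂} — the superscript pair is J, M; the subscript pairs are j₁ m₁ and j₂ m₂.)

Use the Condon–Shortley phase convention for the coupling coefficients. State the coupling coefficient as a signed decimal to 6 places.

+√(6/7) ≈ +0.925820

j₁+j₂−J=0  J+j₁−j₂=1  J−j₁+j₂=6  j₁+j₂+J+1=8
(j₁±m₁, j₂±m₂, J±M) = (0,1,1,5,1,6)
P² = 86400/7
sum k=0..0:
  [0] +1/120 = 1/120
S = 1/120
C² = P²·S² = 6/7 ; C = +0.925820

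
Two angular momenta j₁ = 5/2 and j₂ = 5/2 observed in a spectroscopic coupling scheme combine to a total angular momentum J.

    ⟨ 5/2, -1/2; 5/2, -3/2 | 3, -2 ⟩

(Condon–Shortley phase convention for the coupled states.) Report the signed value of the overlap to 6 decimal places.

j₁+j₂−J=2  J+j₁−j₂=3  J−j₁+j₂=3  j₁+j₂+J+1=9
(j₁±m₁, j₂±m₂, J±M) = (2,3,1,4,1,5)
P² = 48
sum k=0..1:
  [0] +1/24 = 1/24
  [1] −1/12 = -1/12
S = -1/24
C² = P²·S² = 1/12 ; C = -0.288675

-0.288675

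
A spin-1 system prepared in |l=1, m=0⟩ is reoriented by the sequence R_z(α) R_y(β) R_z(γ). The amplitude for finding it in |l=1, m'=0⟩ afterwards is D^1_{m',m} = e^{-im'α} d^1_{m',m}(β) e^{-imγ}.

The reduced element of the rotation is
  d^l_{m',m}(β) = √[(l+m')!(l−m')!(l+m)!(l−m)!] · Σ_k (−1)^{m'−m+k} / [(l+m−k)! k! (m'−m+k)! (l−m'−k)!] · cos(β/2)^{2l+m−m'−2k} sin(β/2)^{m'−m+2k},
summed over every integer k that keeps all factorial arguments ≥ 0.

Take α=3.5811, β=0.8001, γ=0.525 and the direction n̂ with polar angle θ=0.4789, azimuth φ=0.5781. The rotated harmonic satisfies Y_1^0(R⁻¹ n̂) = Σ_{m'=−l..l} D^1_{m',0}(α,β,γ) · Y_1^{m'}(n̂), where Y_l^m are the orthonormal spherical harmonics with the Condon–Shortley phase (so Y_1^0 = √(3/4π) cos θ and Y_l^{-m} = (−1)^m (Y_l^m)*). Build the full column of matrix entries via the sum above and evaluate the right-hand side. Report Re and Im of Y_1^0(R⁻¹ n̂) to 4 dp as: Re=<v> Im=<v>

Need the full column D^1_{m',0} for m'=−1..1 at α=3.5811, β=0.8001, γ=0.5250.
cos(β/2)=0.921042, sin(β/2)=0.389464
d^1_{-1,0}: single k=1 term ⇒ +0.507297;  D = -0.459084-0.215852i
d^1_{0,0}: k∈[0..1] ⇒ +0.848317 -0.151683 = +0.696635;  D = +0.696635+0.000000i
d^1_{1,0}: single k=0 term ⇒ -0.507297;  D = +0.459084-0.215852i
Y_1^{m'}(θ=0.4789,φ=0.5781) and Σ D·Y over m':
  (-0.4591-0.2159i)·(+0.1333-0.0870i)  (+0.6966+0.0000i)·(+0.4336+0.0000i)  (+0.4591-0.2159i)·(-0.1333-0.0870i)
Y_1^0(R⁻¹ n̂) = +0.142107+0.000000i

Re=0.1421 Im=0.0000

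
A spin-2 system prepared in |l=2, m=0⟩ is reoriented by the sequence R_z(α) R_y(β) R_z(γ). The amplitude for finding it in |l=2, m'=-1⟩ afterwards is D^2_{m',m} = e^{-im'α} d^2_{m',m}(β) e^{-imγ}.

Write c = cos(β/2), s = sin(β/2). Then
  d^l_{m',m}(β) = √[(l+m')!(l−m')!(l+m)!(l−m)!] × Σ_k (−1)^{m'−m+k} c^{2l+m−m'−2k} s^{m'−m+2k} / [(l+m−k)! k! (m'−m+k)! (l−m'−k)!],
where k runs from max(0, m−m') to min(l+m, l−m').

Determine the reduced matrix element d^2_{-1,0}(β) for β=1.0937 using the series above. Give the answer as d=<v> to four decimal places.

d^2_{-1,0}(β=1.0937) via the finite sum:
Half-angle: c=0.854167, s=0.519999. N=√(1·6·2·2)=4.898979
k∈{1,2} keeps every argument non-negative
  k=1: (−1)^0·4.8990/(2)·0.8542^3·0.5200^1 = +0.793791
  k=2: (−1)^1·4.8990/(2)·0.8542^1·0.5200^3 = -0.294189
d^2_{-1,0}(1.0937) = +0.793791 -0.294189 = +0.499602

d=0.4996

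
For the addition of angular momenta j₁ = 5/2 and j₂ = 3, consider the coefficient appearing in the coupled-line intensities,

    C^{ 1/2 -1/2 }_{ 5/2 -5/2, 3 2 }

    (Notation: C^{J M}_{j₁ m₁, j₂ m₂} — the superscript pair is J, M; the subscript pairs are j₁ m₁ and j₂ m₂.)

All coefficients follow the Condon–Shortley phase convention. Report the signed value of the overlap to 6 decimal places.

√[2·5!0!1!/7! · 0!5!5!1!0!1!] = √(4800/7)
  +(−1)^5/∏(5,0,0,0,0,1)! = -1/120  (running -1/120)
⟨..|..⟩ = √(4800/7)·(-1/120) = -0.218218

−√(1/21) ≈ -0.218218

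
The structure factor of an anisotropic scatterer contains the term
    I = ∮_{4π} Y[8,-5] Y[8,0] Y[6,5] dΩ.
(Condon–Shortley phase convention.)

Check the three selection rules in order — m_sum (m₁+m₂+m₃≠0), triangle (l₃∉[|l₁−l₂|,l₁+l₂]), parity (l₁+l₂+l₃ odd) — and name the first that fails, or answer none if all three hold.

azimuthal sum: -5 + 0 + 5 = 0  ✓
0 ≤ 6 ≤ 16 (triangle on l)  ✓
L = 8 + 8 + 6 = 22 (even)  ✓

none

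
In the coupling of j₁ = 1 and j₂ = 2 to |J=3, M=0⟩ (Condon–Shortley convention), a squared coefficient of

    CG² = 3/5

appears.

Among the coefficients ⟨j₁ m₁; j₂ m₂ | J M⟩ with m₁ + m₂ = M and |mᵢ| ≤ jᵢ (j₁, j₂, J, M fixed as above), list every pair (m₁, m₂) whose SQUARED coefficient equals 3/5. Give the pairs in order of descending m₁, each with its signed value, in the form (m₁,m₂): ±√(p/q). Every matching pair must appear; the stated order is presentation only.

(0,0): +√(3/5)

Admissible pairs with m₁+m₂ = M = 0: (-1,1), (0,0), (1,-1)
  (m₁,m₂)=(1,-1): CG² = 1/5, CG = +√(1/5)
  (m₁,m₂)=(0,0): CG² = 3/5, CG = +√(3/5)   ← matches the target
  (m₁,m₂)=(-1,1): CG² = 1/5, CG = +√(1/5)
Pairs with CG² = 3/5: (0,0): +√(3/5)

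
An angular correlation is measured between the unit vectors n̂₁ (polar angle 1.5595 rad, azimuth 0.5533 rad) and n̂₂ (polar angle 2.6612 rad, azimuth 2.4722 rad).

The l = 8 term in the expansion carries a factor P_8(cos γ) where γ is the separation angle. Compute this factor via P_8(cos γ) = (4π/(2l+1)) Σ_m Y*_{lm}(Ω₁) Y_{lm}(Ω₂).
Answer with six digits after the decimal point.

0.037490

Addition theorem: P_8(cos γ) = (4π/17) Σ_m Y*_{lm}(Ω₁) Y_{lm}(Ω₂), m = −8…8:
  term(m=-8) = (-0.000518, -0.000193)   from Y*(Ω₁)=(-0.145332, -0.494242), Y(Ω₂)=(0.000643, -0.000858)
  term(m=-7) = (-0.000124, 0.000146)   from Y*(Ω₁)=(-0.017323, -0.015550), Y(Ω₂)=(-0.000219, -0.008227)
  term(m=-6) = (-0.007359, -0.012917)   from Y*(Ω₁)=(0.369604, 0.066572), Y(Ω₂)=(-0.025381, -0.030377)
  term(m=-5) = (-0.003628, 0.000622)   from Y*(Ω₁)=(0.025616, -0.010086), Y(Ω₂)=(-0.130889, -0.027265)
  term(m=-4) = (0.019152, -0.106227)   from Y*(Ω₁)=(-0.201954, 0.269889), Y(Ω₂)=(-0.286356, 0.143312)
  term(m=-3) = (-0.013039, -0.007579)   from Y*(Ω₁)=(-0.002631, 0.029445), Y(Ω₂)=(-0.216094, 0.462148)
  term(m=-2) = (0.102935, -0.086036)   from Y*(Ω₁)=(-0.143780, -0.287166), Y(Ω₂)=(0.096052, 0.406543)
  term(m=-1) = (0.001164, 0.003209)   from Y*(Ω₁)=(-0.025898, -0.015996), Y(Ω₂)=(-0.087934, -0.069579)
  term(m=+0) = (-0.146452, 0.000000)   from Y*(Ω₁)=(0.316577, -0.000000), Y(Ω₂)=(-0.462612, 0.000000)
  term(m=+1) = (0.001164, -0.003209)   from Y*(Ω₁)=(0.025898, -0.015996), Y(Ω₂)=(0.087934, -0.069579)
  term(m=+2) = (0.102935, 0.086036)   from Y*(Ω₁)=(-0.143780, 0.287166), Y(Ω₂)=(0.096052, -0.406543)
  term(m=+3) = (-0.013039, 0.007579)   from Y*(Ω₁)=(0.002631, 0.029445), Y(Ω₂)=(0.216094, 0.462148)
  term(m=+4) = (0.019152, 0.106227)   from Y*(Ω₁)=(-0.201954, -0.269889), Y(Ω₂)=(-0.286356, -0.143312)
  term(m=+5) = (-0.003628, -0.000622)   from Y*(Ω₁)=(-0.025616, -0.010086), Y(Ω₂)=(0.130889, -0.027265)
  term(m=+6) = (-0.007359, 0.012917)   from Y*(Ω₁)=(0.369604, -0.066572), Y(Ω₂)=(-0.025381, 0.030377)
  term(m=+7) = (-0.000124, -0.000146)   from Y*(Ω₁)=(0.017323, -0.015550), Y(Ω₂)=(0.000219, -0.008227)
  term(m=+8) = (-0.000518, 0.000193)   from Y*(Ω₁)=(-0.145332, 0.494242), Y(Ω₂)=(0.000643, 0.000858)
Accumulated sum (0.050717, -0.000000); after 4π/(2l+1) scaling, (0.037490, -0.000000) ⇒ P_8 = 0.037490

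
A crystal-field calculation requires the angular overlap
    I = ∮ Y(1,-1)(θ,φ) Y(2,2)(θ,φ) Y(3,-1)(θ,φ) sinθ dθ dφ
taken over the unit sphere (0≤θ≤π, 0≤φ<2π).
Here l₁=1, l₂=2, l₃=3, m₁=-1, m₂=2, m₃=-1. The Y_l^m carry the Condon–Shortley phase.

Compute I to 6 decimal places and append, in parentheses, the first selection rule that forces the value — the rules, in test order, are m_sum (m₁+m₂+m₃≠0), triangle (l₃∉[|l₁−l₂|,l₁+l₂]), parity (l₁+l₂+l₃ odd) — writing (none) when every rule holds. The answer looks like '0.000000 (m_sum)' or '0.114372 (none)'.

Checks pass: Σm=0; 6 even; l₃=3∈[1,3].
(2·1+1)(2·2+1)(2·3+1) = 105
Δ: 0! 2! 4! / 7! → 1/105
sum: t=0:+1/4 = 1/4
3j²(1 2 3; 0 0 0) = Δ·Π!·Σ² = 3/35  (sign -1)
sum: t=0:+1/48 = 1/48
3j²(1 2 3; -1 2 -1) = Δ·Π!·Σ² = 1/105  (sign +1)
combine: 4πI² = 105·3/35·1/105 = 3/35
take √, sign -1: I = -0.08258890
No selection rule forces the value: the integral is nonzero (none).

-0.082589 (none)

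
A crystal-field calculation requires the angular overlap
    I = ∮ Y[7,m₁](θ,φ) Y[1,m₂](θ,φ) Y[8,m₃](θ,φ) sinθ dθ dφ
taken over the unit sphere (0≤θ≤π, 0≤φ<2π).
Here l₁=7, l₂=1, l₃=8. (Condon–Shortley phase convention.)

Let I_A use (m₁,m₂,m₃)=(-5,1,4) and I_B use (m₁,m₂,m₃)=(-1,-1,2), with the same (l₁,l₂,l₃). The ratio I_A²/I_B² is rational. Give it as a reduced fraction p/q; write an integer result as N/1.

Same 7,1,8: normalisation and zero-m 3j drop out of the ratio.
A: Δ: 0! 14! 2! / 17! → 1/2040; sum: t=0:+1/1916006400 = 1/1916006400; 3j²(7 1 8; -5 1 4) = Δ·Π!·Σ² = 1/340  (sign +1)
B: Δ: 0! 14! 2! / 17! → 1/2040; sum: t=0:+1/58060800 = 1/58060800; 3j²(7 1 8; -1 -1 2) = Δ·Π!·Σ² = 3/136  (sign +1)
I_A²/I_B² = (1/340)/(3/136) = 2/15

2/15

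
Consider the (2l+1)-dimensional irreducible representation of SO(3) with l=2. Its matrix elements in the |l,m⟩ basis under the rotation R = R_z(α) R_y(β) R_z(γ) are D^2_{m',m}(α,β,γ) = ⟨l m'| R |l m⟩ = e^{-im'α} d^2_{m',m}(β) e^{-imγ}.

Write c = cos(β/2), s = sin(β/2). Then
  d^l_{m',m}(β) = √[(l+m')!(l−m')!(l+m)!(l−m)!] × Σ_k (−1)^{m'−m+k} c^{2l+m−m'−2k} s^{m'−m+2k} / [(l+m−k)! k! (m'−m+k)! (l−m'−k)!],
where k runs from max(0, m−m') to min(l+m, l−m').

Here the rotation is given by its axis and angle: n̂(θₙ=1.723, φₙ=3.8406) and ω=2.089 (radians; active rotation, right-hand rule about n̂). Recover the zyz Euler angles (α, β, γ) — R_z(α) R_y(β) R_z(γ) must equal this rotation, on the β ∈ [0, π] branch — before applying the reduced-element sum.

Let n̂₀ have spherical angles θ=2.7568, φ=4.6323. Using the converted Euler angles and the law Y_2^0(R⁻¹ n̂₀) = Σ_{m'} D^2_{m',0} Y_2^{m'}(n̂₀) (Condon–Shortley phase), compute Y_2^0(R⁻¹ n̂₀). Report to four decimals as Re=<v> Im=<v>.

Axis–angle → zyz. n̂ = (sinθₙcosφₙ, sinθₙsinφₙ, cosθₙ) = (-0.756632, -0.636019, -0.151617), ω = 2.0890.
R = I cosω + sinω [n̂]ₓ + (1−cosω) n̂n̂ᵀ gives
  R = [+0.360738, +0.851308, -0.380976; +0.587886, +0.109568, +0.801489; +0.724057, -0.513098, -0.460947]
β = atan2(√(R₁₃²+R₂₃²), R₃₃) = 2.049858; α = atan2(R₂₃, R₁₃) mod 2π = 2.014518; γ = atan2(R₃₂, −R₃₁) mod 2π = 3.758096
Need the full column D^2_{m',0} for m'=−2..2 at α=2.0145, β=2.0499, γ=3.7581.
cos(β/2)=0.519160, sin(β/2)=0.854677
d^2_{-2,0}: single k=2 term ⇒ +0.482261;  D = -0.304497-0.373974i
d^2_{-1,0}: k∈[1..2] ⇒ +0.292941 -0.793932 = -0.500990;  D = +0.215077-0.452474i
d^2_{0,0}: k∈[0..2] ⇒ +0.072645 -0.787528 +0.533591 = -0.181292;  D = -0.181292+0.000000i
d^2_{1,0}: k∈[0..1] ⇒ -0.292941 +0.793932 = +0.500990;  D = -0.215077-0.452474i
d^2_{2,0}: single k=0 term ⇒ +0.482261;  D = -0.304497+0.373974i
Y_2^{m'}(θ=2.7568,φ=4.6323) and Σ D·Y over m':
  (-0.3045-0.3740i)·(-0.0537-0.0087i)  (+0.2151-0.4525i)·(+0.0215-0.2679i)  (-0.1813+0.0000i)·(+0.4975+0.0000i)  (-0.2151-0.4525i)·(-0.0215-0.2679i)  (-0.3045+0.3740i)·(-0.0537+0.0087i)
Y_2^0(R⁻¹ n̂) = -0.297165-0.000000i

Re=-0.2972 Im=0.0000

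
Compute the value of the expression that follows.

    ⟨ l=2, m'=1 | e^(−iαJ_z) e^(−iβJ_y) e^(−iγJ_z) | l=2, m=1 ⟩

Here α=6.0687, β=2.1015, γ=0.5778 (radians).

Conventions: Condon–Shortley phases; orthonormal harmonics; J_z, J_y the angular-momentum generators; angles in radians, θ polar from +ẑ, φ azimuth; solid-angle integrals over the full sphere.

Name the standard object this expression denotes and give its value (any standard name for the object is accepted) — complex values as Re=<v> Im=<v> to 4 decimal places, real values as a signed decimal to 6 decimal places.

Wigner D-matrix element, Re=-0.4645 Im=0.1766

This is a Wigner D-matrix element — the rotation-matrix element ⟨l m'| R(α,β,γ) |l m⟩ in the angular-momentum basis.
Split into d^2_{1,1}(β=2.1015) × two z-phases.
With c≡cos(β/2)=0.496920 and s≡sin(β/2)=0.867796, N=[6·1·6·1]^{1/2}=6.000000
The bounds max(0,m−m')=0 and min(l+m,l−m')=1 give 2 terms
  k=0: (−1)^0·6.0000/(6)·0.4969^4·0.8678^0 = +0.060974
  k=1: (−1)^1·6.0000/(2)·0.4969^2·0.8678^2 = -0.557866
d^2_{1,1}(2.1015) = +0.060974 -0.557866 = -0.496892
Phases: e^{-i·(1)·6.0687}=+0.977086+0.212845i, e^{-i·(1)·0.5778}=+0.837666-0.546182i ⇒ D=-0.464457+0.176583i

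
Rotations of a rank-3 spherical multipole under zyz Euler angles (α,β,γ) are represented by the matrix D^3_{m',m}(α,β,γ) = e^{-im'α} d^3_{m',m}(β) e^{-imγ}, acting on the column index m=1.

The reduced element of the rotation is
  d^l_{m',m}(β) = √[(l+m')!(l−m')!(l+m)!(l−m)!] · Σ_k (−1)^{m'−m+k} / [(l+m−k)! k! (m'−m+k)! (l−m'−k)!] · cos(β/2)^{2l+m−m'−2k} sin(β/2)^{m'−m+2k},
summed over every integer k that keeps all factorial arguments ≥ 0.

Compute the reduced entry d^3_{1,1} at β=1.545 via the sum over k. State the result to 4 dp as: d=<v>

d=-0.1600

d^3_{1,1}(β=1.5450) via the finite sum:
With c≡cos(β/2)=0.716168 and s≡sin(β/2)=0.697928, N=[24·2·24·2]^{1/2}=48.000000
k: max(0,(1)−(1))=0 … min(3+(1),3−(1))=2
  k=0: (−1)^0·48.0000/(48)·0.7162^6·0.6979^0 = +0.134924
  k=1: (−1)^1·48.0000/(6)·0.7162^4·0.6979^2 = -1.025111
  k=2: (−1)^2·48.0000/(8)·0.7162^2·0.6979^4 = +0.730169
d^3_{1,1}(1.5450) = +0.134924 -1.025111 +0.730169 = -0.160018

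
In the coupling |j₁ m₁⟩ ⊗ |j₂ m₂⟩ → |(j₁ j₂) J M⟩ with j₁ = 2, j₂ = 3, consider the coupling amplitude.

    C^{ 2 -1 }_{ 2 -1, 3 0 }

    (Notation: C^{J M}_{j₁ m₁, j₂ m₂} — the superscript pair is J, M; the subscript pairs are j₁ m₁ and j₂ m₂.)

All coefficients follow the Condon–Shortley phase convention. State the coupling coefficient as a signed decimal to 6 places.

triangle: 3!·1!·3!/8! = 36/40320
(j±m)!: 1!·3!·3!·3!·1!·3! = 1296
prefactor² = (2J+1)·Δ·N² = 81/14
  k=2: +1/(2!·1!·1!·1!·0!·2!) = 1/4
  k=3: −1/(3!·0!·0!·0!·1!·3!) = -1/36
Σ = 2/9  ⇒  CG² = 81/14·(2/9)² = 2/7
CG = +√(2/7) = +0.534522

+0.534522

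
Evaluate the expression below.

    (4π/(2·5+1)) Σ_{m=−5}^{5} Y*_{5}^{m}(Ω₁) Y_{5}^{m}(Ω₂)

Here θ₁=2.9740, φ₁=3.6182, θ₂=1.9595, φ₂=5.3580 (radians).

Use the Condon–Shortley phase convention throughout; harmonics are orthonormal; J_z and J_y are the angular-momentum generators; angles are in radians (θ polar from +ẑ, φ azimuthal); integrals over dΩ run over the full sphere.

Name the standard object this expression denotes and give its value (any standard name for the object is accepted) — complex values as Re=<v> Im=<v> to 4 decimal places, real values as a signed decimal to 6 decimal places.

This sum is the spherical-harmonic addition theorem: it equals the Legendre polynomial P_l(cos γ) of the angle γ between the two directions.
Expand P_5 via completeness: Σ_{m} conj(Y_{5,m}) at Ω₁ times Y_{5,m} at Ω₂ —
  m=-5: Y*=+0.000044-0.000041i  Y=-0.027201-0.313810i  product -0.000014-0.000013i
  m=-4: Y*=+0.000369-0.001058i  Y=+0.345807+0.216394i  product +0.000357-0.000286i
  m=-3: Y*=-0.001748-0.012320i  Y=-0.074928+0.028721i  product +0.000485+0.000873i
  m=-2: Y*=-0.051602-0.072652i  Y=-0.086380+0.300877i  product +0.026317-0.009250i
  m=-1: Y*=-0.343562-0.177383i  Y=-0.103009-0.136743i  product +0.011134+0.065252i
  m=+0: Y*=-0.748438-0.000000i  Y=-0.276815+0.000000i  product +0.207179+0.000000i
  m=+1: Y*=+0.343562-0.177383i  Y=+0.103009-0.136743i  product +0.011134-0.065252i
  m=+2: Y*=-0.051602+0.072652i  Y=-0.086380-0.300877i  product +0.026317+0.009250i
  m=+3: Y*=+0.001748-0.012320i  Y=+0.074928+0.028721i  product +0.000485-0.000873i
  m=+4: Y*=+0.000369+0.001058i  Y=+0.345807-0.216394i  product +0.000357+0.000286i
  m=+5: Y*=-0.000044-0.000041i  Y=+0.027201-0.313810i  product -0.000014+0.000013i
Total Σ_m = +0.283735+0.000000i. Multiply by 1.142397: +0.324138+0.000000i. P_5(cos γ) = 0.324138

Legendre polynomial (addition theorem), +0.324138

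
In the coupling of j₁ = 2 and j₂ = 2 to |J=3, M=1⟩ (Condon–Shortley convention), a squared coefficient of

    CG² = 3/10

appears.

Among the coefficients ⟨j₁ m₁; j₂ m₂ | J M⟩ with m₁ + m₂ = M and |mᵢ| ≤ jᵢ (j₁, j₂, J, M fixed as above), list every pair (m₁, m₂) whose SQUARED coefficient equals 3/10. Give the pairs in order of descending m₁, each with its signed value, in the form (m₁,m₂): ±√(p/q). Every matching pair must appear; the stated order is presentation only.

Admissible pairs with m₁+m₂ = M = 1: (-1,2), (0,1), (1,0), (2,-1)
  (m₁,m₂)=(2,-1): CG² = 3/10, CG = +√(3/10)   ← matches the target
  (m₁,m₂)=(1,0): CG² = 1/5, CG = +√(1/5)
  (m₁,m₂)=(0,1): CG² = 1/5, CG = −√(1/5)
  (m₁,m₂)=(-1,2): CG² = 3/10, CG = −√(3/10)   ← matches the target
Pairs with CG² = 3/10: (2,-1): +√(3/10); (-1,2): −√(3/10)

(2,-1): +√(3/10); (-1,2): −√(3/10)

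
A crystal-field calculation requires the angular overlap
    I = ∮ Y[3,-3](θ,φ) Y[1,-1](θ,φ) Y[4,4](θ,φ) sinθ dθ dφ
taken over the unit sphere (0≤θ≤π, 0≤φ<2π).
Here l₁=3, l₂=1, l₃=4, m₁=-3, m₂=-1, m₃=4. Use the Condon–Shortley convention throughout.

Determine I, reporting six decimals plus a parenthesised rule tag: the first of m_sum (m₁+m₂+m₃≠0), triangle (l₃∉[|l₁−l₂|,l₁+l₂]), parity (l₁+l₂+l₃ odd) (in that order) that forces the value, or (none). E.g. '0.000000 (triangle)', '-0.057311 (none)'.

0.325735 (none)

Checks pass: Σm=0; 8 even; l₃=4∈[2,4].
(2·3+1)(2·1+1)(2·4+1) = 189
Δ: 0! 6! 2! / 9! → 1/252
sum: t=0:+1/36 = 1/36
3j²(3 1 4; 0 0 0) = Δ·Π!·Σ² = 4/63  (sign +1)
sum: t=0:+1/1440 = 1/1440
3j²(3 1 4; -3 -1 4) = Δ·Π!·Σ² = 1/9  (sign +1)
combine: 4πI² = 189·4/63·1/9 = 4/3
take √, sign +1: I = 0.32573501
No selection rule forces the value: the integral is nonzero (none).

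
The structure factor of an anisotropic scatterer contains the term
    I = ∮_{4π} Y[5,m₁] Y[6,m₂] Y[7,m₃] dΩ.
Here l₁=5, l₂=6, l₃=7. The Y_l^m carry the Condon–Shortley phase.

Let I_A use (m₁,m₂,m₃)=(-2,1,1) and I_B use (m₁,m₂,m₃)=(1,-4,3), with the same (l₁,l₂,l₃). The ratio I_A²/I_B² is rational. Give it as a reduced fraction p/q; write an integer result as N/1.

Same 5,6,7: normalisation and zero-m 3j drop out of the ratio.
A: Δ: 4! 6! 8! / 19! → 1/174594420; sum: t=1:−1/6220800 t=2:+1/345600 t=3:−1/165888 t=4:+1/622080 = -7/4147200; 3j²(5 6 7; -2 1 1) = Δ·Π!·Σ² = 2401/277134  (sign -1)
B: Δ: 4! 6! 8! / 19! → 1/174594420; sum: t=0:+1/1658880 t=1:−1/1088640 t=2:+1/7741440 = -13/69672960; 3j²(5 6 7; 1 -4 3) = Δ·Π!·Σ² = 325/149226  (sign -1)
I_A²/I_B² = (2401/277134)/(325/149226) = 16807/4225

16807/4225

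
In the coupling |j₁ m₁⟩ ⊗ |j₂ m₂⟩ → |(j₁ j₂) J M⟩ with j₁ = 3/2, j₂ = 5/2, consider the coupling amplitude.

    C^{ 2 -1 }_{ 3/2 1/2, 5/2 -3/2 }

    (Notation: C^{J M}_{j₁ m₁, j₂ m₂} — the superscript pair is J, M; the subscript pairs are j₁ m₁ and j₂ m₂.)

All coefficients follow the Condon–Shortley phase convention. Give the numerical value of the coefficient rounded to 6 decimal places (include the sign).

j₁+j₂−J=2  J+j₁−j₂=1  J−j₁+j₂=3  j₁+j₂+J+1=7
(j₁±m₁, j₂±m₂, J±M) = (2,1,1,4,1,3)
P² = 24/7
sum k=0..1:
  [0] +1/4 = 1/4
  [1] −1/6 = -1/6
S = 1/12
C² = P²·S² = 1/42 ; C = +0.154303

+√(1/42) ≈ +0.154303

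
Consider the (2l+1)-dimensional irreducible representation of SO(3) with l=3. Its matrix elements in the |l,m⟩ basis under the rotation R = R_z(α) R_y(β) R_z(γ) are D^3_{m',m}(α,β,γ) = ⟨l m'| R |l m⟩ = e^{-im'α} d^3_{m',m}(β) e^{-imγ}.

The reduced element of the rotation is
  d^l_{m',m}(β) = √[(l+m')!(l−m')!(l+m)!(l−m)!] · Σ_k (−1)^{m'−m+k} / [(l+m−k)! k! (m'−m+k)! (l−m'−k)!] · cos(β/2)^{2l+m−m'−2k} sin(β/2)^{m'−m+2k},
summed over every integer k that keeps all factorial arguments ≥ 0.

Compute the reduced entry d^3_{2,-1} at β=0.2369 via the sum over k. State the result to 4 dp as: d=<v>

d=-0.0101

d^3_{2,-1}(β=0.2369) via the finite sum:
c=cos(0.236900/2)=0.992993, s=sin(0.236900/2)=0.118173; N=√[120·1·2·24]=75.894664
k: max(0,(-1)−(2))=0 … min(3+(-1),3−(2))=1
  k=0: (−1)^3·75.8947/(12)·0.9930^3·0.1182^3 = -0.010219
  k=1: (−1)^4·75.8947/(24)·0.9930^1·0.1182^5 = +0.000072
d^3_{2,-1}(0.2369) = -0.010219 +0.000072 = -0.010147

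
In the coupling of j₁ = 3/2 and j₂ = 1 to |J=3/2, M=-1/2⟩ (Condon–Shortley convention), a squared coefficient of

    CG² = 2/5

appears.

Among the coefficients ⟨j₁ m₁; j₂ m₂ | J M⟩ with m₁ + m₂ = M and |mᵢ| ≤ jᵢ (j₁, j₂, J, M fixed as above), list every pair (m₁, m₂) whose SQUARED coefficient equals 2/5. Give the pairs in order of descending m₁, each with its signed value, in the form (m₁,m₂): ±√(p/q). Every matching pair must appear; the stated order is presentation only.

Admissible pairs with m₁+m₂ = M = -1/2: (-3/2,1), (-1/2,0), (1/2,-1)
  (m₁,m₂)=(1/2,-1): CG² = 8/15, CG = +√(8/15)
  (m₁,m₂)=(-1/2,0): CG² = 1/15, CG = −√(1/15)
  (m₁,m₂)=(-3/2,1): CG² = 2/5, CG = −√(2/5)   ← matches the target
Pairs with CG² = 2/5: (-3/2,1): −√(2/5)

(-3/2,1): −√(2/5)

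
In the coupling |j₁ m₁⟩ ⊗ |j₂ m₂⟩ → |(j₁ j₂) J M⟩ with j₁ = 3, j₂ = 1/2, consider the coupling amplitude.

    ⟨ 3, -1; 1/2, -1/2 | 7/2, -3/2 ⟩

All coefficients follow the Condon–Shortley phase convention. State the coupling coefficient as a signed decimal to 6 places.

+√(5/7) ≈ +0.845154

√[8·0!6!1!/8! · 2!4!0!1!2!5!] = √(11520/7)
  +(−1)^0/∏(0,0,4,0,2,1)! = 1/48  (running 1/48)
⟨..|..⟩ = √(11520/7)·(1/48) = +0.845154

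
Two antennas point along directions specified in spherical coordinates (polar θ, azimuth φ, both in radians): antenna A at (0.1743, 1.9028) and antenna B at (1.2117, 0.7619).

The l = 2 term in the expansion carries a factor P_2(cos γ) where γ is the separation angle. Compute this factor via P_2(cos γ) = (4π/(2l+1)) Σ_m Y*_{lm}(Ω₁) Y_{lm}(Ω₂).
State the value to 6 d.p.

-0.243191

Expand P_2 via completeness: Σ_{m} conj(Y_{2,m}) at Ω₁ times Y_{2,m} at Ω₂ —
  m=-2: (-0.009149, -0.007159) × (0.015906, -0.338195) = (-0.002567, 0.002980)  (running Σ = (-0.002567, 0.002980))
  m=-1: (-0.043006, 0.124739) × (0.183904, -0.175458) = (0.013978, 0.030486)  (running Σ = (0.011411, 0.033466))
  m=0: (0.602328, -0.000000) × (-0.198537, 0.000000) = (-0.119584, 0.000000)  (running Σ = (-0.108174, 0.033466))
  m=1: (0.043006, 0.124739) × (-0.183904, -0.175458) = (0.013978, -0.030486)  (running Σ = (-0.094196, 0.002980))
  m=2: (-0.009149, 0.007159) × (0.015906, 0.338195) = (-0.002567, -0.002980)  (running Σ = (-0.096763, 0.000000))
Σ over m = (-0.096763, 0.000000); ×(4π/5) → (-0.243191, 0.000000). Real part: -0.243191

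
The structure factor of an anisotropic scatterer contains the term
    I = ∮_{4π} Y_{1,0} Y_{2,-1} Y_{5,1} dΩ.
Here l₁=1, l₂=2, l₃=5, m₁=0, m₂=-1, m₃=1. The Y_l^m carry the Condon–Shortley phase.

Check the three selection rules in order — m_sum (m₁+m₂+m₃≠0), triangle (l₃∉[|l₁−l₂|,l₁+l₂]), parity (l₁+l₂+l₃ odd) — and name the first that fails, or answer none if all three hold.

Σmᵢ = 0  ✓
l₃∈[|l₁−l₂|,l₁+l₂]=[1,3] required, l₃=5 fails  ✗
Σlᵢ = 8 ⇒ even

triangle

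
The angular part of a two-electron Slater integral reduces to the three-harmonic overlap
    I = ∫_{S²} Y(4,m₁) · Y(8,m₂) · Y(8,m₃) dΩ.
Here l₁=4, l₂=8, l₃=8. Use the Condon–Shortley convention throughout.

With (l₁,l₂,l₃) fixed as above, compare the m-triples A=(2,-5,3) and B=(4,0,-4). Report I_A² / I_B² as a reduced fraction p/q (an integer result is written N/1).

Shared (l₁,l₂,l₃)=(4,8,8): N and (l;000)² cancel in I_A²/I_B².
A: Δ = 4!·4!·12!/21! = 1/185175900; Racah Σ t=0..2: t=0:+1/209018880 t=1:−1/261273600 t=2:+1/3832012800 = 1/821145600; ⇒ 3j(4 8 8; 2 -5 3)² = 2/969, sgn -1
B: Δ = 4!·4!·12!/21! = 1/185175900; Racah Σ t=0..0: t=0:+1/557383680 = 1/557383680; ⇒ 3j(4 8 8; 4 0 -4)² = 55/4199, sgn +1
I_A²/I_B² = (2/969)/(55/4199) = 26/165

26/165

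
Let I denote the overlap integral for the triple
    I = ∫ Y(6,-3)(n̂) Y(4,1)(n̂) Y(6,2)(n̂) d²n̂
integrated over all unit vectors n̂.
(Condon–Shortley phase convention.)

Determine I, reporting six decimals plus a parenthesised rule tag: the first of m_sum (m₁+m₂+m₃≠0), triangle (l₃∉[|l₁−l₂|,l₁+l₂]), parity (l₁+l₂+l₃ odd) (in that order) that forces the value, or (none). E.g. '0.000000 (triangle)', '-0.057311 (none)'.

-0.131554 (none)

Rules hold: Σm=0, L=16 even, 2≤6≤10.
N = 13·9·13 = 1521
Δ = 4!·8!·4!/17! = 1/15315300
Racah Σ t=0..4: t=0:+1/829440 t=1:−1/25920 t=2:+1/9216 t=3:−1/25920 t=4:+1/829440 = 7/207360
⇒ 3j(6 4 6; 0 0 0)² = 28/2431, sgn +1
Racah Σ t=1..4: t=1:−1/5806080 t=2:+1/120960 t=3:−1/34560 t=4:+1/103680 = -13/1161216
⇒ 3j(6 4 6; -3 1 2)² = 65/5236, sgn -1
4πI² = N·(3j₀)²·(3jₘ)² = 7605/34969
I = -1·√(0.217478/4π) = -0.13155370
No selection rule forces the value: the integral is nonzero (none).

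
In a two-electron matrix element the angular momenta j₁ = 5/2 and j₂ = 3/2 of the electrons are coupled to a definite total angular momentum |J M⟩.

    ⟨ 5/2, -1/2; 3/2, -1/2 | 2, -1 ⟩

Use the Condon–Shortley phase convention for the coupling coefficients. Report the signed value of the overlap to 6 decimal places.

-0.545545

j₁+j₂−J=2  J+j₁−j₂=3  J−j₁+j₂=1  j₁+j₂+J+1=7
(j₁±m₁, j₂±m₂, J±M) = (2,3,1,2,1,3)
P² = 12/7
sum k=0..1:
  [0] +1/12 = 1/12
  [1] −1/2 = -1/2
S = -5/12
C² = P²·S² = 25/84 ; C = -0.545545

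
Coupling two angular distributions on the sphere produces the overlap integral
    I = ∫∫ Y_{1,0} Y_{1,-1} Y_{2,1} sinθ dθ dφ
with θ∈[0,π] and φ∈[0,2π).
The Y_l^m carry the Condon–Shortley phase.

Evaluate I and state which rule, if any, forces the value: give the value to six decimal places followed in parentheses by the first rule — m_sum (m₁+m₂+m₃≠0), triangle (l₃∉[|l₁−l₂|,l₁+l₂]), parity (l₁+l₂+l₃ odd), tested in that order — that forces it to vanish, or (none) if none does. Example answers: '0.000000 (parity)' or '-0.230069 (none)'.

m-sum 0 ✓  L=4 even ✓  0≤2≤2 ✓
Π(2lᵢ+1) = 3×3×5 = 45
triangle coeff Δ(1,1,2) = 1/30
Σ_t [0,0]: t=0:+1/1 = 1/1
(3j)²=2/15 [(1 1 2; 0 0 0)], sign=+1
Σ_t [0,0]: t=0:+1/2 = 1/2
(3j)²=1/10 [(1 1 2; 0 -1 1)], sign=-1
⇒ 4πI² = 3/5
I = (-1)√(3/5/(4π)) = -0.21850969
No selection rule forces the value: the integral is nonzero (none).

-0.218510 (none)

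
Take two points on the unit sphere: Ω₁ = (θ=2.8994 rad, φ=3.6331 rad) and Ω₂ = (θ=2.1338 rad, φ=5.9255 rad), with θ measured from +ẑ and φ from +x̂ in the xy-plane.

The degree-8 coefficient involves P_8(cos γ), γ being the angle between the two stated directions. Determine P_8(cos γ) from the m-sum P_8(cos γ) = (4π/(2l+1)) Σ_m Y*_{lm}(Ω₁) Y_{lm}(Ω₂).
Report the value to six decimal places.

-0.277913

Expand P_8 via completeness: Σ_{m} conj(Y_{8,m}) at Ω₁ times Y_{8,m} at Ω₂ —
  term(m=-8) = (0.000001, 0.000000)   from Y*(Ω₁)=(-0.000004, -0.000004), Y(Ω₂)=(-0.129554, 0.037269)
  term(m=-7) = (-0.000029, 0.000010)   from Y*(Ω₁)=(-0.000087, -0.000027), Y(Ω₂)=(0.273427, -0.202643)
  term(m=-6) = (0.000158, -0.000393)   from Y*(Ω₁)=(-0.000924, 0.000180), Y(Ω₂)=(-0.245162, 0.378049)
  term(m=-5) = (0.000750, 0.001489)   from Y*(Ω₁)=(-0.005407, 0.004409), Y(Ω₂)=(0.051591, -0.233303)
  term(m=-4) = (0.007260, 0.001894)   from Y*(Ω₁)=(-0.014752, 0.035361), Y(Ω₂)=(-0.027336, -0.193902)
  term(m=-3) = (-0.044586, 0.030113)   from Y*(Ω₁)=(0.014773, 0.152974), Y(Ω₂)=(0.167144, 0.307605)
  term(m=-2) = (-0.001266, 0.009867)   from Y*(Ω₁)=(0.234517, 0.351944), Y(Ω₂)=(0.017756, 0.015428)
  term(m=-1) = (-0.153419, -0.174358)   from Y*(Ω₁)=(0.590013, 0.315849), Y(Ω₂)=(-0.325067, -0.121498)
  term(m=+0) = (0.006298, 0.000000)   from Y*(Ω₁)=(0.221510, -0.000000), Y(Ω₂)=(0.028431, 0.000000)
  term(m=+1) = (-0.153419, 0.174358)   from Y*(Ω₁)=(-0.590013, 0.315849), Y(Ω₂)=(0.325067, -0.121498)
  term(m=+2) = (-0.001266, -0.009867)   from Y*(Ω₁)=(0.234517, -0.351944), Y(Ω₂)=(0.017756, -0.015428)
  term(m=+3) = (-0.044586, -0.030113)   from Y*(Ω₁)=(-0.014773, 0.152974), Y(Ω₂)=(-0.167144, 0.307605)
  term(m=+4) = (0.007260, -0.001894)   from Y*(Ω₁)=(-0.014752, -0.035361), Y(Ω₂)=(-0.027336, 0.193902)
  term(m=+5) = (0.000750, -0.001489)   from Y*(Ω₁)=(0.005407, 0.004409), Y(Ω₂)=(-0.051591, -0.233303)
  term(m=+6) = (0.000158, 0.000393)   from Y*(Ω₁)=(-0.000924, -0.000180), Y(Ω₂)=(-0.245162, -0.378049)
  term(m=+7) = (-0.000029, -0.000010)   from Y*(Ω₁)=(0.000087, -0.000027), Y(Ω₂)=(-0.273427, -0.202643)
  term(m=+8) = (0.000001, -0.000000)   from Y*(Ω₁)=(-0.000004, 0.000004), Y(Ω₂)=(-0.129554, -0.037269)
Σ over m = (-0.375966, 0.000000); ×(4π/17) → (-0.277913, 0.000000). Real part: -0.277913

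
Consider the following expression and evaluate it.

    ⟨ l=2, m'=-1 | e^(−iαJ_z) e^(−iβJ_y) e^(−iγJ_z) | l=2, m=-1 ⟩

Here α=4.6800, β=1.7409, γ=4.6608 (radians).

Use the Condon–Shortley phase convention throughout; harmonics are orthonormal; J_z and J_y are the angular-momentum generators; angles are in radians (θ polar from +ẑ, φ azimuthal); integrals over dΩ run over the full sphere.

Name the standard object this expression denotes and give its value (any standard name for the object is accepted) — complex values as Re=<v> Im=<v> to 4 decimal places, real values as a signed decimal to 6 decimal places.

This is a Wigner D-matrix element — the rotation-matrix element ⟨l m'| R(α,β,γ) |l m⟩ in the angular-momentum basis.
D^2_{-1,-1}(4.6800,1.7409,4.6608) = e^{-i·-1·4.6800}·d^2_{-1,-1}(1.7409)·e^{-i·-1·4.6608}. Compute d first:
Half-angle: c=0.644483, s=0.764619. N=√(1·6·1·6)=6.000000
The bounds max(0,m−m')=0 and min(l+m,l−m')=1 give 2 terms
  k=0: (−1)^0·6.0000/(6)·0.6445^4·0.7646^0 = +0.172522
  k=1: (−1)^1·6.0000/(2)·0.6445^2·0.7646^2 = -0.728507
d^2_{-1,-1}(1.7409) = +0.172522 -0.728507 = -0.555985
D = (-0.032383-0.999476i)·(-0.555985)·(-0.051566-0.998670i) = +0.554026-0.046636i

Wigner D-matrix element, Re=0.5540 Im=-0.0466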